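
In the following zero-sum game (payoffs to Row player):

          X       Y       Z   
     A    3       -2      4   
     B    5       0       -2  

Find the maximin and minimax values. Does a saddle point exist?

Maximin = -2, Minimax = 0, Saddle: False

Work:
Row minimums: [-2, -2] → maximin = -2
Column maximums: [5, 0, 4] → minimax = 0
No saddle point (maximin ≠ minimax). Mixed strategy needed.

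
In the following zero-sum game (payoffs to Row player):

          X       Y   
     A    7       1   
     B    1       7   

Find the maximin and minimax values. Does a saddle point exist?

Maximin = 1, Minimax = 7, Saddle: False

Work:
Row minimums: [1, 1] → maximin = 1
Column maximums: [7, 7] → minimax = 7
No saddle point (maximin ≠ minimax). Mixed strategy needed.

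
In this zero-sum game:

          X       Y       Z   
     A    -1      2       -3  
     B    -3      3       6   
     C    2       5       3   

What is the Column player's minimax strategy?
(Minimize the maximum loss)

Column should play X, value = 2

Work:
Column player minimizes Row's maximum payoff:
Column X: max payoff to Row = 2
Column Y: max payoff to Row = 5
Column Z: max payoff to Row = 6
Minimum is 2, achieved by column X.
Minimax strategy: X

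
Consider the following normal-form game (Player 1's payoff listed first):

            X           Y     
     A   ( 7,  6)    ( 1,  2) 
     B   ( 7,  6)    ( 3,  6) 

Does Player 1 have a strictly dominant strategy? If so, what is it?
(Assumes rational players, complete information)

No strictly dominant strategy exists for Player 1

Work:
A strategy strictly dominates another if it gives a strictly higher payoff against every opponent action. Compare each pair of P1's strategies column-by-column:
  A vs B: [7 vs 7, 1 vs 3] → A does not strictly dominate B (column X: 7 ≤ 7)
  B vs A: [7 vs 7, 3 vs 1] → B does not strictly dominate A (column X: 7 ≤ 7)
No single strategy strictly dominates all others → no strictly dominant strategy.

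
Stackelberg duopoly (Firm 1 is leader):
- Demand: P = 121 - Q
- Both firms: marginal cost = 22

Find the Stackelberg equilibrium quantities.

q₁* (leader) = 49.5, q₂* (follower) = 24.75

Work:
Follower's reaction: q₂ = (a - c - q₁)/2
Leader substitutes: π₁ = q₁·(a - q₁ - (a-c-q₁)/2 - c)
FOC: q₁* = (121 - 22)/2 = 49.50
Then: q₂* = (121 - 22 - 49.5)/2 = 24.75
Leader has first-mover advantage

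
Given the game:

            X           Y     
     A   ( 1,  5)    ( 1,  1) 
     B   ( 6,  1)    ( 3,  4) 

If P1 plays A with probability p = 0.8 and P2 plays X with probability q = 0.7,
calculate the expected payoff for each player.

E[P1] = 1.82, E[P2] = 3.42

Work:
E[P1] = p·q·π₁(A,X) + p·(1-q)·π₁(A,Y) + (1-p)·q·π₁(B,X) + (1-p)·(1-q)·π₁(B,Y)
= 0.8·0.7·1 + 0.8·0.3·1 + 0.2·0.7·6 + 0.2·0.3·3
= 1.82

E[P2] = 3.42 (similar calculation)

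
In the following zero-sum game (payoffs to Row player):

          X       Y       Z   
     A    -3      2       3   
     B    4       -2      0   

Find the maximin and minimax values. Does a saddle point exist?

Maximin = -2, Minimax = 2, Saddle: False

Work:
Row minimums: [-3, -2] → maximin = -2
Column maximums: [4, 2, 3] → minimax = 2
No saddle point (maximin ≠ minimax). Mixed strategy needed.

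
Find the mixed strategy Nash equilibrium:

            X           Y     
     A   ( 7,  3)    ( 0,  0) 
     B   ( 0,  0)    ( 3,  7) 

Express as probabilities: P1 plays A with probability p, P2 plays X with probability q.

p = 0.7, q = 0.3

Work:
Find probabilities that make opponent indifferent:
P2 chooses q to make P1 indifferent between A and B
P1 chooses p to make P2 indifferent between X and Y
Mixed NE: P1 plays (A: 0.7, B: 0.3), P2 plays (X: 0.3, Y: 0.7)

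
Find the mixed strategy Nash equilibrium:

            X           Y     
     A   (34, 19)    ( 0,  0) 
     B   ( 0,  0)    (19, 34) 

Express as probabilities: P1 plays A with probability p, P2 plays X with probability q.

p = 0.6415, q = 0.3585

Work:
Find probabilities that make opponent indifferent:
P2 chooses q to make P1 indifferent between A and B
P1 chooses p to make P2 indifferent between X and Y
Mixed NE: P1 plays (A: 0.6415, B: 0.3585), P2 plays (X: 0.3585, Y: 0.6415)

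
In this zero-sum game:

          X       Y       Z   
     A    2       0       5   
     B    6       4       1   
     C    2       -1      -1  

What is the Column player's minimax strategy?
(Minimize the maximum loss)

Column should play Y, value = 4

Work:
Column player minimizes Row's maximum payoff:
Column X: max payoff to Row = 6
Column Y: max payoff to Row = 4
Column Z: max payoff to Row = 5
Minimum is 4, achieved by column Y.
Minimax strategy: Y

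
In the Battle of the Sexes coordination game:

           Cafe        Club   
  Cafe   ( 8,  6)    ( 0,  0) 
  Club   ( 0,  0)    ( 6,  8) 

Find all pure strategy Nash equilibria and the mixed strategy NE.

Pure NE: (Cafe, Cafe) and (Club, Club); Mixed NE: p = 0.5714, q = 0.4286

Work:
Check pure NE:
(Cafe, Cafe): (8, 6) - no unilateral deviation beneficial
(Club, Club): (6, 8) - no unilateral deviation beneficial
Mixed NE: P1 plays Cafe with p = 0.5714, P2 plays Cafe with q = 0.4286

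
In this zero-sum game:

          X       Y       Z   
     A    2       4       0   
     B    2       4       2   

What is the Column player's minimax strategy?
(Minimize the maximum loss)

Column should play X or Z (all achieve the minimum), value = 2

Work:
Column player minimizes Row's maximum payoff:
Column X: max payoff to Row = 2
Column Y: max payoff to Row = 4
Column Z: max payoff to Row = 2
Minimum is 2, achieved by columns X, Z (tied).
Each of X or Z is a minimax strategy.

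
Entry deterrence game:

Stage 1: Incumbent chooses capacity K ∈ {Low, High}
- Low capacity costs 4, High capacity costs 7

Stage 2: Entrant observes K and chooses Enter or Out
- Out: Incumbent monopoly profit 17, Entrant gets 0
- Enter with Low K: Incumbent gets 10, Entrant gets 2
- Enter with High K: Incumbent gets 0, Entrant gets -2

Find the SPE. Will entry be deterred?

SPE: (High, Enter|Low, Out|High); Entry deterred. Incumbent net profit = 10

Work:
After Low K: Entrant enters (2 > 0)
After High K: Entrant stays out (-2 < 0)
Incumbent: Low → 10−4=6, High → 17−7=10
Incumbent chooses High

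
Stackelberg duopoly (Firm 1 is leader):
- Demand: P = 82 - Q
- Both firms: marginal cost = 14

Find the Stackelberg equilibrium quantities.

q₁* (leader) = 34.0, q₂* (follower) = 17.0

Work:
Follower's reaction: q₂ = (a - c - q₁)/2
Leader substitutes: π₁ = q₁·(a - q₁ - (a-c-q₁)/2 - c)
FOC: q₁* = (82 - 14)/2 = 34.00
Then: q₂* = (82 - 14 - 34.0)/2 = 17.00
Leader has first-mover advantage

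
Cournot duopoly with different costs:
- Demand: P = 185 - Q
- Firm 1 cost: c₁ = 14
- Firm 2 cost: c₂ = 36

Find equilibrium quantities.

q₁* = 64.33, q₂* = 42.33

Work:
Reaction: q₁ = (185 - 14 - q₂)/2
Reaction: q₂ = (185 - 36 - q₁)/2
Solve simultaneously:
q₁* = (185 - 2×14 + 36)/3 = 64.33
q₂* = (185 - 2×36 + 14)/3 = 42.33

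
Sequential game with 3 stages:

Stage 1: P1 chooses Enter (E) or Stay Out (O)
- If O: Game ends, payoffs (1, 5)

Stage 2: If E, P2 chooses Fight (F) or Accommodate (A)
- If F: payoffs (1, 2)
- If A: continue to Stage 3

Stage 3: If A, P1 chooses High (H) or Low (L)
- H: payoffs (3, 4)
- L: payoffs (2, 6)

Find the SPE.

SPE: (E, A, H); Outcome (3, 4)

Work:
Stage 3: P1 chooses H (3 vs 2)
Stage 2: P2: F->2, A->4 (anticipating H). Choose A
Stage 1: P1: O->1, E->3 (anticipating A, H). Choose E
SPE path: E -> A -> H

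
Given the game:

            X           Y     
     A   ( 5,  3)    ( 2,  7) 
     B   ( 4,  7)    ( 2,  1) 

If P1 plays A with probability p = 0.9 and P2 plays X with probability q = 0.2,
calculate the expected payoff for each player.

E[P1] = 2.58, E[P2] = 5.8

Work:
E[P1] = p·q·π₁(A,X) + p·(1-q)·π₁(A,Y) + (1-p)·q·π₁(B,X) + (1-p)·(1-q)·π₁(B,Y)
= 0.9·0.2·5 + 0.9·0.8·2 + 0.1·0.2·4 + 0.1·0.8·2
= 2.58

E[P2] = 5.8 (similar calculation)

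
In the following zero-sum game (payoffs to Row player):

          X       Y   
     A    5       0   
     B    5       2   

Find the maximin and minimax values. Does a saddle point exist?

Maximin = 2, Minimax = 2, Saddle: True

Work:
Row minimums: [0, 2] → maximin = 2
Column maximums: [5, 2] → minimax = 2
Saddle point exists! Game value = 2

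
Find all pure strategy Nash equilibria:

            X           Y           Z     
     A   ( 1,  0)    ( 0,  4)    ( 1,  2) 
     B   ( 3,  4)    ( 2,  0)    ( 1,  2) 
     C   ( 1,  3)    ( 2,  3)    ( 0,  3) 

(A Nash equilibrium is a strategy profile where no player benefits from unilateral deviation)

Nash equilibrium: (B, X), (C, Y)

Work:
Best responses:
  P1 vs X: payoffs [1, 3, 1] → best response B (payoff 3)
  P1 vs Y: payoffs [0, 2, 2] → best response B/C (payoff 2)
  P1 vs Z: payoffs [1, 1, 0] → best response A/B (payoff 1)
  P2 vs A: payoffs [0, 4, 2] → best response Y (payoff 4)
  P2 vs B: payoffs [4, 0, 2] → best response X (payoff 4)
  P2 vs C: payoffs [3, 3, 3] → best response X/Y/Z (payoff 3)
Mutual best responses: (B,X), (C,Y) → Nash equilibria.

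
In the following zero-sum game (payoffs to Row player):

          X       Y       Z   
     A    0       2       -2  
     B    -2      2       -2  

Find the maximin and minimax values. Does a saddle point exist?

Maximin = -2, Minimax = -2, Saddle: True

Work:
Row minimums: [-2, -2] → maximin = -2
Column maximums: [0, 2, -2] → minimax = -2
Saddle point exists! Game value = -2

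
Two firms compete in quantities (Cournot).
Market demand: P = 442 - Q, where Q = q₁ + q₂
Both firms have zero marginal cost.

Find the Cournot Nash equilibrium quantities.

q₁* = q₂* = 147.33; P* = 147.33

Work:
Profit: π_i = P·q_i = (a - q_i - q_j)·q_i
FOC: ∂π_i/∂q_i = a - 2q_i - q_j = 0
Reaction function: q_i = (442 - q_j)/2
Symmetry: q* = 442/3 = 147.33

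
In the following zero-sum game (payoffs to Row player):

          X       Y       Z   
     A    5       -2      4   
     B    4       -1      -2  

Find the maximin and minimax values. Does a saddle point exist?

Maximin = -2, Minimax = -1, Saddle: False

Work:
Row minimums: [-2, -2] → maximin = -2
Column maximums: [5, -1, 4] → minimax = -1
No saddle point (maximin ≠ minimax). Mixed strategy needed.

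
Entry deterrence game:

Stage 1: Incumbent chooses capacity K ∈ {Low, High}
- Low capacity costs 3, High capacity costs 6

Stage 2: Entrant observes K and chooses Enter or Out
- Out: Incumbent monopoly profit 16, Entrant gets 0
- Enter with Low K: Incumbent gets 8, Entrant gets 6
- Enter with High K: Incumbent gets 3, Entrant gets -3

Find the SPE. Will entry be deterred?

SPE: (High, Enter|Low, Out|High); Entry deterred. Incumbent net profit = 10

Work:
After Low K: Entrant enters (6 > 0)
After High K: Entrant stays out (-3 < 0)
Incumbent: Low → 8−3=5, High → 16−6=10
Incumbent chooses High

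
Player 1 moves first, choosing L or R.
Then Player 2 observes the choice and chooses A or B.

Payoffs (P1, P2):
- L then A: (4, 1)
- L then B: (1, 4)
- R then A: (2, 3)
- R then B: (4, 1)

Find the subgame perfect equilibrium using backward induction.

P1 plays R, P2 plays B after L and A after R; Payoff (2, 3)

Work:
Backward induction:
After L: P2 chooses B → P1 gets 1
After R: P2 chooses A → P1 gets 2
P1 chooses R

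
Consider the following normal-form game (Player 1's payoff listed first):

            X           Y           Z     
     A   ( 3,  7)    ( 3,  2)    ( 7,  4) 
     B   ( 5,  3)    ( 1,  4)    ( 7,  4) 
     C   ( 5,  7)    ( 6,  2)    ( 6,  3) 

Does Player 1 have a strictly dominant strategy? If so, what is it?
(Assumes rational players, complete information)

No strictly dominant strategy exists for Player 1

Work:
A strategy strictly dominates another if it gives a strictly higher payoff against every opponent action. Compare each pair of P1's strategies column-by-column:
  A vs B: [3 vs 5, 3 vs 1, 7 vs 7] → A does not strictly dominate B (column X: 3 ≤ 5)
  A vs C: [3 vs 5, 3 vs 6, 7 vs 6] → A does not strictly dominate C (column X: 3 ≤ 5)
  B vs A: [5 vs 3, 1 vs 3, 7 vs 7] → B does not strictly dominate A (column Y: 1 ≤ 3)
  B vs C: [5 vs 5, 1 vs 6, 7 vs 6] → B does not strictly dominate C (column X: 5 ≤ 5)
  C vs A: [5 vs 3, 6 vs 3, 6 vs 7] → C does not strictly dominate A (column Z: 6 ≤ 7)
  C vs B: [5 vs 5, 6 vs 1, 6 vs 7] → C does not strictly dominate B (column X: 5 ≤ 5)
No single strategy strictly dominates all others → no strictly dominant strategy.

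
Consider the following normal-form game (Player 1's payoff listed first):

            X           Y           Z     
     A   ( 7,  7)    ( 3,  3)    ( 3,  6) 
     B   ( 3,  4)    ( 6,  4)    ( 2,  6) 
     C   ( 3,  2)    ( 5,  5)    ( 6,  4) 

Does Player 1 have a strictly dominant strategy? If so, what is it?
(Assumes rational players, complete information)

No strictly dominant strategy exists for Player 1

Work:
A strategy strictly dominates another if it gives a strictly higher payoff against every opponent action. Compare each pair of P1's strategies column-by-column:
  A vs B: [7 vs 3, 3 vs 6, 3 vs 2] → A does not strictly dominate B (column Y: 3 ≤ 6)
  A vs C: [7 vs 3, 3 vs 5, 3 vs 6] → A does not strictly dominate C (column Y: 3 ≤ 5)
  B vs A: [3 vs 7, 6 vs 3, 2 vs 3] → B does not strictly dominate A (column X: 3 ≤ 7)
  B vs C: [3 vs 3, 6 vs 5, 2 vs 6] → B does not strictly dominate C (column X: 3 ≤ 3)
  C vs A: [3 vs 7, 5 vs 3, 6 vs 3] → C does not strictly dominate A (column X: 3 ≤ 7)
  C vs B: [3 vs 3, 5 vs 6, 6 vs 2] → C does not strictly dominate B (column X: 3 ≤ 3)
No single strategy strictly dominates all others → no strictly dominant strategy.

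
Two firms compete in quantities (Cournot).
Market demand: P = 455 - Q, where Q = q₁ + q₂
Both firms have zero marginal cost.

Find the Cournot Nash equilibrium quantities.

q₁* = q₂* = 151.67; P* = 151.67

Work:
Profit: π_i = P·q_i = (a - q_i - q_j)·q_i
FOC: ∂π_i/∂q_i = a - 2q_i - q_j = 0
Reaction function: q_i = (455 - q_j)/2
Symmetry: q* = 455/3 = 151.67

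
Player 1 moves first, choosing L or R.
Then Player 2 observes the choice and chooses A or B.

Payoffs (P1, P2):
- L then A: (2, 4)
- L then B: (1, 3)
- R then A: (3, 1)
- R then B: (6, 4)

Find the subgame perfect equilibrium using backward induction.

P1 plays R, P2 plays A after L and B after R; Payoff (6, 4)

Work:
Backward induction:
After L: P2 chooses A → P1 gets 2
After R: P2 chooses B → P1 gets 6
P1 chooses R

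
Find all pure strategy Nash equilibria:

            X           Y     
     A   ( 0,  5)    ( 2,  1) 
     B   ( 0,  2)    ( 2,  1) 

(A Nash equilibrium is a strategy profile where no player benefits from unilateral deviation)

Nash equilibrium: (A, X), (B, X)

Work:
Best responses:
  P1 vs X: payoffs [0, 0] → best response A/B (payoff 0)
  P1 vs Y: payoffs [2, 2] → best response A/B (payoff 2)
  P2 vs A: payoffs [5, 1] → best response X (payoff 5)
  P2 vs B: payoffs [2, 1] → best response X (payoff 2)
Mutual best responses: (A,X), (B,X) → Nash equilibria.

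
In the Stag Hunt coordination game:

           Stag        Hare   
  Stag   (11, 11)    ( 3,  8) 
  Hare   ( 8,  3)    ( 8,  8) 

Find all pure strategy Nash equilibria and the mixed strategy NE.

Pure NE: (Stag, Stag) and (Hare, Hare); Mixed NE: p = 0.625, q = 0.625

Work:
Check pure NE:
(Stag, Stag): (11, 11) - no unilateral deviation beneficial
(Hare, Hare): (8, 8) - no unilateral deviation beneficial
Mixed NE: P1 plays Stag with p = 0.625, P2 plays Stag with q = 0.625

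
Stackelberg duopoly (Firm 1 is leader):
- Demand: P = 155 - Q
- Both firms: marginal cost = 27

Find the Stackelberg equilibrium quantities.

q₁* (leader) = 64.0, q₂* (follower) = 32.0

Work:
Follower's reaction: q₂ = (a - c - q₁)/2
Leader substitutes: π₁ = q₁·(a - q₁ - (a-c-q₁)/2 - c)
FOC: q₁* = (155 - 27)/2 = 64.00
Then: q₂* = (155 - 27 - 64.0)/2 = 32.00
Leader has first-mover advantage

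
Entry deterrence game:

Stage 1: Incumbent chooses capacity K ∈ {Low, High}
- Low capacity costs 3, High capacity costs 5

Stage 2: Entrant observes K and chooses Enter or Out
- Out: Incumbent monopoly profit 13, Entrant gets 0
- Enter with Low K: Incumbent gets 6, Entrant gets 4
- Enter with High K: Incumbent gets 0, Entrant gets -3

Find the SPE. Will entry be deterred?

SPE: (High, Enter|Low, Out|High); Entry deterred. Incumbent net profit = 8

Work:
After Low K: Entrant enters (4 > 0)
After High K: Entrant stays out (-3 < 0)
Incumbent: Low → 6−3=3, High → 13−5=8
Incumbent chooses High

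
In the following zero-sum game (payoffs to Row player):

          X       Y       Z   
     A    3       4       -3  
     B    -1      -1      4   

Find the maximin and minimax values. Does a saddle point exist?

Maximin = -1, Minimax = 3, Saddle: False

Work:
Row minimums: [-3, -1] → maximin = -1
Column maximums: [3, 4, 4] → minimax = 3
No saddle point (maximin ≠ minimax). Mixed strategy needed.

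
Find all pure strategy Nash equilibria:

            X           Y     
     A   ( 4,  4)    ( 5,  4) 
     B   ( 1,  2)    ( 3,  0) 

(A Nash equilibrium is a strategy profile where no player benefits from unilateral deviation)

Nash equilibrium: (A, X), (A, Y)

Work:
Best responses:
  P1 vs X: payoffs [4, 1] → best response A (payoff 4)
  P1 vs Y: payoffs [5, 3] → best response A (payoff 5)
  P2 vs A: payoffs [4, 4] → best response X/Y (payoff 4)
  P2 vs B: payoffs [2, 0] → best response X (payoff 2)
Mutual best responses: (A,X), (A,Y) → Nash equilibria.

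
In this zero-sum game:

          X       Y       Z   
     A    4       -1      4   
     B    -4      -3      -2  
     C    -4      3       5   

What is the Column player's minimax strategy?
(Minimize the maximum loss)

Column should play Y, value = 3

Work:
Column player minimizes Row's maximum payoff:
Column X: max payoff to Row = 4
Column Y: max payoff to Row = 3
Column Z: max payoff to Row = 5
Minimum is 3, achieved by column Y.
Minimax strategy: Y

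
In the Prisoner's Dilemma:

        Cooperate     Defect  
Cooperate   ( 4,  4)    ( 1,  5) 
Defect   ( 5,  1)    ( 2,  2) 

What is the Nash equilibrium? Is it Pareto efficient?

(Defect, Defect) is NE; not Pareto efficient

Work:
Defect dominates Cooperate for both players:
If P2 cooperates: Defect (5) > Cooperate (4)
If P2 defects: Defect (2) > Cooperate (1)
NE: (Defect, Defect) with payoff (2, 2)
But (Cooperate, Cooperate) = (4, 4) Pareto dominates (2, 2)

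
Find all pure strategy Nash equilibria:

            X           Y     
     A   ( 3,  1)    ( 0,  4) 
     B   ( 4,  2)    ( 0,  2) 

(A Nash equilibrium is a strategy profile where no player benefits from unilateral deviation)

Nash equilibrium: (A, Y), (B, X), (B, Y)

Work:
Best responses:
  P1 vs X: payoffs [3, 4] → best response B (payoff 4)
  P1 vs Y: payoffs [0, 0] → best response A/B (payoff 0)
  P2 vs A: payoffs [1, 4] → best response Y (payoff 4)
  P2 vs B: payoffs [2, 2] → best response X/Y (payoff 2)
Mutual best responses: (A,Y), (B,X), (B,Y) → Nash equilibria.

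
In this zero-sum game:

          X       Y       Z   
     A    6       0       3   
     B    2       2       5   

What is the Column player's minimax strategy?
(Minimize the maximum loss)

Column should play Y, value = 2

Work:
Column player minimizes Row's maximum payoff:
Column X: max payoff to Row = 6
Column Y: max payoff to Row = 2
Column Z: max payoff to Row = 5
Minimum is 2, achieved by column Y.
Minimax strategy: Y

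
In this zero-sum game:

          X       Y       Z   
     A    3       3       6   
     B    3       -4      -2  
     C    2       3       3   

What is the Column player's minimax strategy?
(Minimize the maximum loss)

Column should play X or Y (all achieve the minimum), value = 3

Work:
Column player minimizes Row's maximum payoff:
Column X: max payoff to Row = 3
Column Y: max payoff to Row = 3
Column Z: max payoff to Row = 6
Minimum is 3, achieved by columns X, Y (tied).
Each of X or Y is a minimax strategy.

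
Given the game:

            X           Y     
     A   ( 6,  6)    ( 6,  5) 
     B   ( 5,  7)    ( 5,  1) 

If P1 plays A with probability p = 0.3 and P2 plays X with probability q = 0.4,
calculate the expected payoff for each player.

E[P1] = 5.3, E[P2] = 4.0

Work:
E[P1] = p·q·π₁(A,X) + p·(1-q)·π₁(A,Y) + (1-p)·q·π₁(B,X) + (1-p)·(1-q)·π₁(B,Y)
= 0.3·0.4·6 + 0.3·0.6·6 + 0.7·0.4·5 + 0.7·0.6·5
= 5.3

E[P2] = 4.0 (similar calculation)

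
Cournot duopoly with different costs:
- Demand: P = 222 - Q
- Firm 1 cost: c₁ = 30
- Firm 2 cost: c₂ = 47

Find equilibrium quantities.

q₁* = 69.67, q₂* = 52.67

Work:
Reaction: q₁ = (222 - 30 - q₂)/2
Reaction: q₂ = (222 - 47 - q₁)/2
Solve simultaneously:
q₁* = (222 - 2×30 + 47)/3 = 69.67
q₂* = (222 - 2×47 + 30)/3 = 52.67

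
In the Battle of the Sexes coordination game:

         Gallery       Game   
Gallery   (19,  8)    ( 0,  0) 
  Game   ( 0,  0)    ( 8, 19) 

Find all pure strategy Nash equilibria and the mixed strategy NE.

Pure NE: (Gallery, Gallery) and (Game, Game); Mixed NE: p = 0.7037, q = 0.2963

Work:
Check pure NE:
(Gallery, Gallery): (19, 8) - no unilateral deviation beneficial
(Game, Game): (8, 19) - no unilateral deviation beneficial
Mixed NE: P1 plays Gallery with p = 0.7037, P2 plays Gallery with q = 0.2963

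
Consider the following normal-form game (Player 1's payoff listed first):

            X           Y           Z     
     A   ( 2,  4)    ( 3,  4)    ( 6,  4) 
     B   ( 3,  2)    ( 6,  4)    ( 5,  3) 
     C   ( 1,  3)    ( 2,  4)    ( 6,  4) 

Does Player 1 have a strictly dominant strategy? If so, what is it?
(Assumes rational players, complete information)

No strictly dominant strategy exists for Player 1

Work:
A strategy strictly dominates another if it gives a strictly higher payoff against every opponent action. Compare each pair of P1's strategies column-by-column:
  A vs B: [2 vs 3, 3 vs 6, 6 vs 5] → A does not strictly dominate B (column X: 2 ≤ 3)
  A vs C: [2 vs 1, 3 vs 2, 6 vs 6] → A does not strictly dominate C (column Z: 6 ≤ 6)
  B vs A: [3 vs 2, 6 vs 3, 5 vs 6] → B does not strictly dominate A (column Z: 5 ≤ 6)
  B vs C: [3 vs 1, 6 vs 2, 5 vs 6] → B does not strictly dominate C (column Z: 5 ≤ 6)
  C vs A: [1 vs 2, 2 vs 3, 6 vs 6] → C does not strictly dominate A (column X: 1 ≤ 2)
  C vs B: [1 vs 3, 2 vs 6, 6 vs 5] → C does not strictly dominate B (column X: 1 ≤ 3)
No single strategy strictly dominates all others → no strictly dominant strategy.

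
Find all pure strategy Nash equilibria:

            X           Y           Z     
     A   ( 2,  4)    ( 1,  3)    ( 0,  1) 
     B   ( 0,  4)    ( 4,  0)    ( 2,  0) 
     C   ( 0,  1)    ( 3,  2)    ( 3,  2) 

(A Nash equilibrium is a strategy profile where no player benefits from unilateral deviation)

Nash equilibrium: (A, X), (C, Z)

Work:
Best responses:
  P1 vs X: payoffs [2, 0, 0] → best response A (payoff 2)
  P1 vs Y: payoffs [1, 4, 3] → best response B (payoff 4)
  P1 vs Z: payoffs [0, 2, 3] → best response C (payoff 3)
  P2 vs A: payoffs [4, 3, 1] → best response X (payoff 4)
  P2 vs B: payoffs [4, 0, 0] → best response X (payoff 4)
  P2 vs C: payoffs [1, 2, 2] → best response Y/Z (payoff 2)
Mutual best responses: (A,X), (C,Z) → Nash equilibria.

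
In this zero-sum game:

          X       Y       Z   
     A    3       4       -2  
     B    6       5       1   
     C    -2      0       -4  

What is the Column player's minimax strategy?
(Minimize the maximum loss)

Column should play Z, value = 1

Work:
Column player minimizes Row's maximum payoff:
Column X: max payoff to Row = 6
Column Y: max payoff to Row = 5
Column Z: max payoff to Row = 1
Minimum is 1, achieved by column Z.
Minimax strategy: Z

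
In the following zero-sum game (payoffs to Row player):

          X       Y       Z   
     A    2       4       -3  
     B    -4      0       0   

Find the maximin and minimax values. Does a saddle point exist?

Maximin = -3, Minimax = 0, Saddle: False

Work:
Row minimums: [-3, -4] → maximin = -3
Column maximums: [2, 4, 0] → minimax = 0
No saddle point (maximin ≠ minimax). Mixed strategy needed.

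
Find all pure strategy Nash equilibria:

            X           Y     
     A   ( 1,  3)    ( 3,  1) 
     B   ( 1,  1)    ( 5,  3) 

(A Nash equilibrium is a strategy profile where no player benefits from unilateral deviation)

Nash equilibrium: (A, X), (B, Y)

Work:
Best responses:
  P1 vs X: payoffs [1, 1] → best response A/B (payoff 1)
  P1 vs Y: payoffs [3, 5] → best response B (payoff 5)
  P2 vs A: payoffs [3, 1] → best response X (payoff 3)
  P2 vs B: payoffs [1, 3] → best response Y (payoff 3)
Mutual best responses: (A,X), (B,Y) → Nash equilibria.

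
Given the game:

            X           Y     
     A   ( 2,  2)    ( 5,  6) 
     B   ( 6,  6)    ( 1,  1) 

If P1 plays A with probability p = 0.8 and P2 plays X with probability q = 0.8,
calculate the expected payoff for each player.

E[P1] = 3.08, E[P2] = 3.24

Work:
E[P1] = p·q·π₁(A,X) + p·(1-q)·π₁(A,Y) + (1-p)·q·π₁(B,X) + (1-p)·(1-q)·π₁(B,Y)
= 0.8·0.8·2 + 0.8·0.2·5 + 0.2·0.8·6 + 0.2·0.2·1
= 3.08

E[P2] = 3.24 (similar calculation)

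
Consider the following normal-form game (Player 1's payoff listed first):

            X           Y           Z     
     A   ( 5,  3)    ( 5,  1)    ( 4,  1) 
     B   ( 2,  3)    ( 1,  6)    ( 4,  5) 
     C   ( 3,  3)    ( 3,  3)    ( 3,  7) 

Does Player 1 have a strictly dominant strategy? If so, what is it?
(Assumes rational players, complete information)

No strictly dominant strategy exists for Player 1

Work:
A strategy strictly dominates another if it gives a strictly higher payoff against every opponent action. Compare each pair of P1's strategies column-by-column:
  A vs B: [5 vs 2, 5 vs 1, 4 vs 4] → A does not strictly dominate B (column Z: 4 ≤ 4)
  A vs C: [5 vs 3, 5 vs 3, 4 vs 3] → A strictly dominates C
  B vs A: [2 vs 5, 1 vs 5, 4 vs 4] → B does not strictly dominate A (column X: 2 ≤ 5)
  B vs C: [2 vs 3, 1 vs 3, 4 vs 3] → B does not strictly dominate C (column X: 2 ≤ 3)
  C vs A: [3 vs 5, 3 vs 5, 3 vs 4] → C does not strictly dominate A (column X: 3 ≤ 5)
  C vs B: [3 vs 2, 3 vs 1, 3 vs 4] → C does not strictly dominate B (column Z: 3 ≤ 4)
No single strategy strictly dominates all others → no strictly dominant strategy.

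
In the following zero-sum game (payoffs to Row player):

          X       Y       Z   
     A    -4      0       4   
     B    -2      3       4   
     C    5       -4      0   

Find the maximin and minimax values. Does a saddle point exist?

Maximin = -2, Minimax = 3, Saddle: False

Work:
Row minimums: [-4, -2, -4] → maximin = -2
Column maximums: [5, 3, 4] → minimax = 3
No saddle point (maximin ≠ minimax). Mixed strategy needed.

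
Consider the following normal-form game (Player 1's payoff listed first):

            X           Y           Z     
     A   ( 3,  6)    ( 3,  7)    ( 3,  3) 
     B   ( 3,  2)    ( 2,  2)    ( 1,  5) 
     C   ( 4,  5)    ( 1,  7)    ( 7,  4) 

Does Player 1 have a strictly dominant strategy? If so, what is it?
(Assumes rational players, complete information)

No strictly dominant strategy exists for Player 1

Work:
A strategy strictly dominates another if it gives a strictly higher payoff against every opponent action. Compare each pair of P1's strategies column-by-column:
  A vs B: [3 vs 3, 3 vs 2, 3 vs 1] → A does not strictly dominate B (column X: 3 ≤ 3)
  A vs C: [3 vs 4, 3 vs 1, 3 vs 7] → A does not strictly dominate C (column X: 3 ≤ 4)
  B vs A: [3 vs 3, 2 vs 3, 1 vs 3] → B does not strictly dominate A (column X: 3 ≤ 3)
  B vs C: [3 vs 4, 2 vs 1, 1 vs 7] → B does not strictly dominate C (column X: 3 ≤ 4)
  C vs A: [4 vs 3, 1 vs 3, 7 vs 3] → C does not strictly dominate A (column Y: 1 ≤ 3)
  C vs B: [4 vs 3, 1 vs 2, 7 vs 1] → C does not strictly dominate B (column Y: 1 ≤ 2)
No single strategy strictly dominates all others → no strictly dominant strategy.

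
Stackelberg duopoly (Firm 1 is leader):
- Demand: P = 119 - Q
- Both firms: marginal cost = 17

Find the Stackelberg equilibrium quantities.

q₁* (leader) = 51.0, q₂* (follower) = 25.5

Work:
Follower's reaction: q₂ = (a - c - q₁)/2
Leader substitutes: π₁ = q₁·(a - q₁ - (a-c-q₁)/2 - c)
FOC: q₁* = (119 - 17)/2 = 51.00
Then: q₂* = (119 - 17 - 51.0)/2 = 25.50
Leader has first-mover advantage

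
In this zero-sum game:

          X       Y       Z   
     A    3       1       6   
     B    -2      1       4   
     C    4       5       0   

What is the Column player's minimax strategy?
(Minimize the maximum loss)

Column should play X, value = 4

Work:
Column player minimizes Row's maximum payoff:
Column X: max payoff to Row = 4
Column Y: max payoff to Row = 5
Column Z: max payoff to Row = 6
Minimum is 4, achieved by column X.
Minimax strategy: X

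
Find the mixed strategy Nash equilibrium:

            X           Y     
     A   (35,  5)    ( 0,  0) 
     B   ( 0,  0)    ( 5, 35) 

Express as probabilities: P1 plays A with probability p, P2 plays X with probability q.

p = 0.875, q = 0.125

Work:
Find probabilities that make opponent indifferent:
P2 chooses q to make P1 indifferent between A and B
P1 chooses p to make P2 indifferent between X and Y
Mixed NE: P1 plays (A: 0.875, B: 0.125), P2 plays (X: 0.125, Y: 0.875)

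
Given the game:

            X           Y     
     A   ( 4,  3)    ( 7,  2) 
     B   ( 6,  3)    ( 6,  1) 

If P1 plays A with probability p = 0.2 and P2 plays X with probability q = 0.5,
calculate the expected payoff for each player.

E[P1] = 5.9, E[P2] = 2.1

Work:
E[P1] = p·q·π₁(A,X) + p·(1-q)·π₁(A,Y) + (1-p)·q·π₁(B,X) + (1-p)·(1-q)·π₁(B,Y)
= 0.2·0.5·4 + 0.2·0.5·7 + 0.8·0.5·6 + 0.8·0.5·6
= 5.9

E[P2] = 2.1 (similar calculation)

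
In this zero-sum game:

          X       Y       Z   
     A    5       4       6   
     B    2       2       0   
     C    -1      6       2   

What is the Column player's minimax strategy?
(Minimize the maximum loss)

Column should play X, value = 5

Work:
Column player minimizes Row's maximum payoff:
Column X: max payoff to Row = 5
Column Y: max payoff to Row = 6
Column Z: max payoff to Row = 6
Minimum is 5, achieved by column X.
Minimax strategy: X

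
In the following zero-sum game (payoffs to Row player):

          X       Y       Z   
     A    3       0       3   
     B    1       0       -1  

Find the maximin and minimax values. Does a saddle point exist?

Maximin = 0, Minimax = 0, Saddle: True

Work:
Row minimums: [0, -1] → maximin = 0
Column maximums: [3, 0, 3] → minimax = 0
Saddle point exists! Game value = 0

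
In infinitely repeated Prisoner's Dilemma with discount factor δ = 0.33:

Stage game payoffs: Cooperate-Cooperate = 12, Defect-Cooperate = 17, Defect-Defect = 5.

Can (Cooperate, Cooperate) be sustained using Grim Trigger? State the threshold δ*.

δ* = 0.4167; since δ = 0.33 < 0.4167, cooperation cannot be sustained

Work:
For Grim Trigger:
Cooperate forever: 12/(1-δ)
Defect then punished: 17 + 5·δ/(1-δ)
Need: 12/(1-δ) ≥ 17 + 5·δ/(1-δ)
Solving: δ ≥ (T-R)/(T-P) = (17-12)/(17-5) = 0.4167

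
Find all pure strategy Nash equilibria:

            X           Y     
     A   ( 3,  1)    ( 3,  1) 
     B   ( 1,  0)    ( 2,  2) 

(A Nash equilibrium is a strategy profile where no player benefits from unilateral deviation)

Nash equilibrium: (A, X), (A, Y)

Work:
Best responses:
  P1 vs X: payoffs [3, 1] → best response A (payoff 3)
  P1 vs Y: payoffs [3, 2] → best response A (payoff 3)
  P2 vs A: payoffs [1, 1] → best response X/Y (payoff 1)
  P2 vs B: payoffs [0, 2] → best response Y (payoff 2)
Mutual best responses: (A,X), (A,Y) → Nash equilibria.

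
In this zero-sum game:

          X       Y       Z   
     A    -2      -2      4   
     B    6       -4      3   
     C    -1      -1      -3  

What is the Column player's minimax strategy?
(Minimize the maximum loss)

Column should play Y, value = -1

Work:
Column player minimizes Row's maximum payoff:
Column X: max payoff to Row = 6
Column Y: max payoff to Row = -1
Column Z: max payoff to Row = 4
Minimum is -1, achieved by column Y.
Minimax strategy: Y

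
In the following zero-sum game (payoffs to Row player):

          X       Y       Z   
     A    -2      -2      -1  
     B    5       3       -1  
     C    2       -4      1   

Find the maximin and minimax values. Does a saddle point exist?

Maximin = -1, Minimax = 1, Saddle: False

Work:
Row minimums: [-2, -1, -4] → maximin = -1
Column maximums: [5, 3, 1] → minimax = 1
No saddle point (maximin ≠ minimax). Mixed strategy needed.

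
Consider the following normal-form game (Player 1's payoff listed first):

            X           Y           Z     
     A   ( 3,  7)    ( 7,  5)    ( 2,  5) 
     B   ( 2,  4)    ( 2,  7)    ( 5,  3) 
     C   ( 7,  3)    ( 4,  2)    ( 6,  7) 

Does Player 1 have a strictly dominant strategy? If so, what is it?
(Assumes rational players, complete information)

No strictly dominant strategy exists for Player 1

Work:
A strategy strictly dominates another if it gives a strictly higher payoff against every opponent action. Compare each pair of P1's strategies column-by-column:
  A vs B: [3 vs 2, 7 vs 2, 2 vs 5] → A does not strictly dominate B (column Z: 2 ≤ 5)
  A vs C: [3 vs 7, 7 vs 4, 2 vs 6] → A does not strictly dominate C (column X: 3 ≤ 7)
  B vs A: [2 vs 3, 2 vs 7, 5 vs 2] → B does not strictly dominate A (column X: 2 ≤ 3)
  B vs C: [2 vs 7, 2 vs 4, 5 vs 6] → B does not strictly dominate C (column X: 2 ≤ 7)
  C vs A: [7 vs 3, 4 vs 7, 6 vs 2] → C does not strictly dominate A (column Y: 4 ≤ 7)
  C vs B: [7 vs 2, 4 vs 2, 6 vs 5] → C strictly dominates B
No single strategy strictly dominates all others → no strictly dominant strategy.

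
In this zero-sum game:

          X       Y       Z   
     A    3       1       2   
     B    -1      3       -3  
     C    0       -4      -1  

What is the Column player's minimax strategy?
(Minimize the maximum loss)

Column should play Z, value = 2

Work:
Column player minimizes Row's maximum payoff:
Column X: max payoff to Row = 3
Column Y: max payoff to Row = 3
Column Z: max payoff to Row = 2
Minimum is 2, achieved by column Z.
Minimax strategy: Z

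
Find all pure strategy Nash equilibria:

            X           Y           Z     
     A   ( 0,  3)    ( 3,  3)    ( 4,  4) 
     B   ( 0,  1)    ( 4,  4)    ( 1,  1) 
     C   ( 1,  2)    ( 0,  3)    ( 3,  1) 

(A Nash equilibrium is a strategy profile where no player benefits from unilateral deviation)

Nash equilibrium: (A, Z), (B, Y)

Work:
Best responses:
  P1 vs X: payoffs [0, 0, 1] → best response C (payoff 1)
  P1 vs Y: payoffs [3, 4, 0] → best response B (payoff 4)
  P1 vs Z: payoffs [4, 1, 3] → best response A (payoff 4)
  P2 vs A: payoffs [3, 3, 4] → best response Z (payoff 4)
  P2 vs B: payoffs [1, 4, 1] → best response Y (payoff 4)
  P2 vs C: payoffs [2, 3, 1] → best response Y (payoff 3)
Mutual best responses: (A,Z), (B,Y) → Nash equilibria.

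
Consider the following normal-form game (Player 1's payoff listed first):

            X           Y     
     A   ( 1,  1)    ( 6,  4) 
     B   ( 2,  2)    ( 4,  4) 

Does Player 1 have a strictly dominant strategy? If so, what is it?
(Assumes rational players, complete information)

No strictly dominant strategy exists for Player 1

Work:
A strategy strictly dominates another if it gives a strictly higher payoff against every opponent action. Compare each pair of P1's strategies column-by-column:
  A vs B: [1 vs 2, 6 vs 4] → A does not strictly dominate B (column X: 1 ≤ 2)
  B vs A: [2 vs 1, 4 vs 6] → B does not strictly dominate A (column Y: 4 ≤ 6)
No single strategy strictly dominates all others → no strictly dominant strategy.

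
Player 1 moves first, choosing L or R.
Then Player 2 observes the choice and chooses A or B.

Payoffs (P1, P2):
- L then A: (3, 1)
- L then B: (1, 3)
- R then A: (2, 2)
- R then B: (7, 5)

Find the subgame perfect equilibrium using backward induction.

P1 plays R, P2 plays B after L and B after R; Payoff (7, 5)

Work:
Backward induction:
After L: P2 chooses B → P1 gets 1
After R: P2 chooses B → P1 gets 7
P1 chooses R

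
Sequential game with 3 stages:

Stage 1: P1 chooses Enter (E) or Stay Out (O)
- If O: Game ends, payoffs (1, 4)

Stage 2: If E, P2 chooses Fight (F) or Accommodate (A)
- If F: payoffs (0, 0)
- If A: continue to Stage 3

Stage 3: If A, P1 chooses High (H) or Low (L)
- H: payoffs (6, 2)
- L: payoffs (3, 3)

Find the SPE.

SPE: (E, A, H); Outcome (6, 2)

Work:
Stage 3: P1 chooses H (6 vs 3)
Stage 2: P2: F->0, A->2 (anticipating H). Choose A
Stage 1: P1: O->1, E->6 (anticipating A, H). Choose E
SPE path: E -> A -> H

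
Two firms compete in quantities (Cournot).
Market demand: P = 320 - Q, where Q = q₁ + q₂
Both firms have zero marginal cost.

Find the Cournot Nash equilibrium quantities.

q₁* = q₂* = 106.67; P* = 106.67

Work:
Profit: π_i = P·q_i = (a - q_i - q_j)·q_i
FOC: ∂π_i/∂q_i = a - 2q_i - q_j = 0
Reaction function: q_i = (320 - q_j)/2
Symmetry: q* = 320/3 = 106.67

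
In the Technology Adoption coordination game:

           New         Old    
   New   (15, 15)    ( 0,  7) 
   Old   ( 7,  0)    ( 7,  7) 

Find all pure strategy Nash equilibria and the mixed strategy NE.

Pure NE: (New, New) and (Old, Old); Mixed NE: p = 0.4667, q = 0.4667

Work:
Check pure NE:
(New, New): (15, 15) - no unilateral deviation beneficial
(Old, Old): (7, 7) - no unilateral deviation beneficial
Mixed NE: P1 plays New with p = 0.4667, P2 plays New with q = 0.4667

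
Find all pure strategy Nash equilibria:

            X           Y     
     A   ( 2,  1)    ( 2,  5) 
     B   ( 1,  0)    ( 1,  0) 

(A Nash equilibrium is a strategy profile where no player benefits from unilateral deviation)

Nash equilibrium: (A, Y)

Work:
Best responses:
  P1 vs X: payoffs [2, 1] → best response A (payoff 2)
  P1 vs Y: payoffs [2, 1] → best response A (payoff 2)
  P2 vs A: payoffs [1, 5] → best response Y (payoff 5)
  P2 vs B: payoffs [0, 0] → best response X/Y (payoff 0)
Mutual best responses: (A,Y) → Nash equilibria.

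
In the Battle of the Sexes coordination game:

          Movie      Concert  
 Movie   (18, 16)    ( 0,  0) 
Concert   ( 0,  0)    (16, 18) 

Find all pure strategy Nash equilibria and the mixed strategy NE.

Pure NE: (Movie, Movie) and (Concert, Concert); Mixed NE: p = 0.5294, q = 0.4706

Work:
Check pure NE:
(Movie, Movie): (18, 16) - no unilateral deviation beneficial
(Concert, Concert): (16, 18) - no unilateral deviation beneficial
Mixed NE: P1 plays Movie with p = 0.5294, P2 plays Movie with q = 0.4706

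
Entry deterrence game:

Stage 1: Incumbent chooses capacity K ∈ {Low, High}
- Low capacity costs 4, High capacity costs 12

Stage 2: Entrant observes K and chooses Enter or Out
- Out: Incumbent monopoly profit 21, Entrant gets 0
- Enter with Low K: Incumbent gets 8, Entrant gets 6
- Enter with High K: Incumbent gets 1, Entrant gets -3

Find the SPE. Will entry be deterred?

SPE: (High, Enter|Low, Out|High); Entry deterred. Incumbent net profit = 9

Work:
After Low K: Entrant enters (6 > 0)
After High K: Entrant stays out (-3 < 0)
Incumbent: Low → 8−4=4, High → 21−12=9
Incumbent chooses High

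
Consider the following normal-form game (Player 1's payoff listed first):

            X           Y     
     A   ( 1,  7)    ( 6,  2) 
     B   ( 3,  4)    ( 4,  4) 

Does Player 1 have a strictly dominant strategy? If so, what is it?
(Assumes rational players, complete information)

No strictly dominant strategy exists for Player 1

Work:
A strategy strictly dominates another if it gives a strictly higher payoff against every opponent action. Compare each pair of P1's strategies column-by-column:
  A vs B: [1 vs 3, 6 vs 4] → A does not strictly dominate B (column X: 1 ≤ 3)
  B vs A: [3 vs 1, 4 vs 6] → B does not strictly dominate A (column Y: 4 ≤ 6)
No single strategy strictly dominates all others → no strictly dominant strategy.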